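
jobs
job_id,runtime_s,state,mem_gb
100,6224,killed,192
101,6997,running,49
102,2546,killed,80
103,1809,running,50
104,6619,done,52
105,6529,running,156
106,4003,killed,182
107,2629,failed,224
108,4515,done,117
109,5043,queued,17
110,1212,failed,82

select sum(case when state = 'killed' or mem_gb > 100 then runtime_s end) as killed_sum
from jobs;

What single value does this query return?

job_id=100: ✓ → 6224
job_id=101: ✗
job_id=102: ✓ → 2546
job_id=103: ✗
job_id=104: ✗
job_id=105: ✓ → 6529
job_id=106: ✓ → 4003
job_id=107: ✓ → 2629
job_id=108: ✓ → 4515
job_id=109: ✗
job_id=110: ✗
killed_sum = 6224 + 2546 + 6529 + 4003 + 2629 + 4515 = 26446

26446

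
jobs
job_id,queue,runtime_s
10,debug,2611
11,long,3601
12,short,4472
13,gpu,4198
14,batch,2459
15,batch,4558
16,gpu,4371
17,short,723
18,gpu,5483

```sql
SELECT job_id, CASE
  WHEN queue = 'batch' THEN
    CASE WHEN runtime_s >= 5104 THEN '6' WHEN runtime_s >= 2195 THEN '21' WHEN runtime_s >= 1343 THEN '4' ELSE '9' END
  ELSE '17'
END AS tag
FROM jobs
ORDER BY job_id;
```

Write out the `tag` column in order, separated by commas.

job_id=10: queue='debug' → outer ELSE → 17
job_id=11: queue='long' → outer ELSE → 17
job_id=12: queue='short' → outer ELSE → 17
job_id=13: queue='gpu' → outer ELSE → 17
job_id=14: queue='batch' → inner[runtime_s >= 2195] → 21
job_id=15: queue='batch' → inner[runtime_s >= 2195] → 21
job_id=16: queue='gpu' → outer ELSE → 17
job_id=17: queue='short' → outer ELSE → 17
job_id=18: queue='gpu' → outer ELSE → 17

17, 17, 17, 17, 21, 21, 17, 17, 17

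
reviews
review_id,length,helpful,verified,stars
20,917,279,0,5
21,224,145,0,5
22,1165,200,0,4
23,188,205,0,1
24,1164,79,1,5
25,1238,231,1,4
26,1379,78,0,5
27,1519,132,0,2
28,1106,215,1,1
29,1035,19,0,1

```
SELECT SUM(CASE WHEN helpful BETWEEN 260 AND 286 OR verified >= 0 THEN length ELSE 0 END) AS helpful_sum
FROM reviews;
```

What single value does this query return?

review_id=20: ✓ → 917
review_id=21: ✓ → 224
review_id=22: ✓ → 1165
review_id=23: ✓ → 188
review_id=24: ✓ → 1164
review_id=25: ✓ → 1238
review_id=26: ✓ → 1379
review_id=27: ✓ → 1519
review_id=28: ✓ → 1106
review_id=29: ✓ → 1035
helpful_sum = 917 + 224 + 1165 + 188 + 1164 + 1238 + 1379 + 1519 + 1106 + 1035 = 9935

9935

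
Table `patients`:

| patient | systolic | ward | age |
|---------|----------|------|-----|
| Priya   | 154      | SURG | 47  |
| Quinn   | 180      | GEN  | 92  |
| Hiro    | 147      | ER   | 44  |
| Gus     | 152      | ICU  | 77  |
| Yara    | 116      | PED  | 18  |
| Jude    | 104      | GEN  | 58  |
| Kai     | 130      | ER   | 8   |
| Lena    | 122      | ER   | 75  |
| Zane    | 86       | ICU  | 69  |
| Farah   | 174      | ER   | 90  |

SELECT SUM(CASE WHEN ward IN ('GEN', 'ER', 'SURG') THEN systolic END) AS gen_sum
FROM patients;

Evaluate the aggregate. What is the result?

1011

patient=Priya: ✓ → 154
patient=Quinn: ✓ → 180
patient=Hiro: ✓ → 147
patient=Gus: ✗
patient=Yara: ✗
patient=Jude: ✓ → 104
patient=Kai: ✓ → 130
patient=Lena: ✓ → 122
patient=Zane: ✗
patient=Farah: ✓ → 174
gen_sum = 154 + 180 + 147 + 104 + 130 + 122 + 174 = 1011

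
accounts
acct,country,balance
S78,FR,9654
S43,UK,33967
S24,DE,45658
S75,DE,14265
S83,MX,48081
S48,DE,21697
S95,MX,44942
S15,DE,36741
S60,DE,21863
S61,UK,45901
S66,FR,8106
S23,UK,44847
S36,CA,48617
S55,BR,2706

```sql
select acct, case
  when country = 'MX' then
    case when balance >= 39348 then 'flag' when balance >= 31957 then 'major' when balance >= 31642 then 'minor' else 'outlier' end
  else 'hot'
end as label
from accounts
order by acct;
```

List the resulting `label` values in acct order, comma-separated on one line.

hot, hot, hot, hot, hot, hot, hot, hot, hot, hot, hot, hot, flag, flag

acct=S15: country='DE' → outer ELSE → hot
acct=S23: country='UK' → outer ELSE → hot
acct=S24: country='DE' → outer ELSE → hot
acct=S36: country='CA' → outer ELSE → hot
acct=S43: country='UK' → outer ELSE → hot
acct=S48: country='DE' → outer ELSE → hot
acct=S55: country='BR' → outer ELSE → hot
acct=S60: country='DE' → outer ELSE → hot
acct=S61: country='UK' → outer ELSE → hot
acct=S66: country='FR' → outer ELSE → hot
acct=S75: country='DE' → outer ELSE → hot
acct=S78: country='FR' → outer ELSE → hot
acct=S83: country='MX' → inner[balance >= 39348] → flag
acct=S95: country='MX' → inner[balance >= 39348] → flag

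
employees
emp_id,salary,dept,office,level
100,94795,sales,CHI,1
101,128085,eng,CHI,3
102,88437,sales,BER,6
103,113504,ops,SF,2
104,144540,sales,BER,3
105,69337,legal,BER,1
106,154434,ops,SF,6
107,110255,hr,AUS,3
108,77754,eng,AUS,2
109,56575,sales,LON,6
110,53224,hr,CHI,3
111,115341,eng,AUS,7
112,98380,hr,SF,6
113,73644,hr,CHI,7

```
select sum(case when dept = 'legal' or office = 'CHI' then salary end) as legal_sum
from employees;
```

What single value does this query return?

419085

emp_id=100: ✓ → 94795
emp_id=101: ✓ → 128085
emp_id=102: ✗
emp_id=103: ✗
emp_id=104: ✗
emp_id=105: ✓ → 69337
emp_id=106: ✗
emp_id=107: ✗
emp_id=108: ✗
emp_id=109: ✗
emp_id=110: ✓ → 53224
emp_id=111: ✗
emp_id=112: ✗
emp_id=113: ✓ → 73644
legal_sum = 94795 + 128085 + 69337 + 53224 + 73644 = 419085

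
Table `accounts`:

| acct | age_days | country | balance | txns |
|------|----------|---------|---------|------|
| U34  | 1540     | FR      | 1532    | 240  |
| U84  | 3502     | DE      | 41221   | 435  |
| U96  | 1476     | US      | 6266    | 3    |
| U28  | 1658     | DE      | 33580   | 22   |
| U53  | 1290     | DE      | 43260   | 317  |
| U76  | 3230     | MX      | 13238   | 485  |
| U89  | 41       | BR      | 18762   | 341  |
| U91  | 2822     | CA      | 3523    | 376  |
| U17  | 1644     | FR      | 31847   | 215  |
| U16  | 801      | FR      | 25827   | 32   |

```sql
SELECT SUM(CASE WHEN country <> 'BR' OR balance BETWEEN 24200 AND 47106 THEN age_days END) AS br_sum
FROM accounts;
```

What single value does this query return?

acct=U34: ✓ → 1540
acct=U84: ✓ → 3502
acct=U96: ✓ → 1476
acct=U28: ✓ → 1658
acct=U53: ✓ → 1290
acct=U76: ✓ → 3230
acct=U89: ✗
acct=U91: ✓ → 2822
acct=U17: ✓ → 1644
acct=U16: ✓ → 801
br_sum = 1540 + 3502 + 1476 + 1658 + 1290 + 3230 + 2822 + 1644 + 801 = 17963

17963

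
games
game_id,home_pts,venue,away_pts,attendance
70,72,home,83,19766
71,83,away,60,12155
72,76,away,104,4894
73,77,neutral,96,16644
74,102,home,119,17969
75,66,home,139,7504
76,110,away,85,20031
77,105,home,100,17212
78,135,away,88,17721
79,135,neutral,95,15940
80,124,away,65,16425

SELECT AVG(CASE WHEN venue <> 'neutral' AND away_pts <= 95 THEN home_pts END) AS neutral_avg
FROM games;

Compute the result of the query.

104.8

game_id=70: ✓ → 72
game_id=71: ✓ → 83
game_id=72: ✗
game_id=73: ✗
game_id=74: ✗
game_id=75: ✗
game_id=76: ✓ → 110
game_id=77: ✗
game_id=78: ✓ → 135
game_id=79: ✗
game_id=80: ✓ → 124
neutral_avg = (72 + 83 + 110 + 135 + 124) / 5 = 104.8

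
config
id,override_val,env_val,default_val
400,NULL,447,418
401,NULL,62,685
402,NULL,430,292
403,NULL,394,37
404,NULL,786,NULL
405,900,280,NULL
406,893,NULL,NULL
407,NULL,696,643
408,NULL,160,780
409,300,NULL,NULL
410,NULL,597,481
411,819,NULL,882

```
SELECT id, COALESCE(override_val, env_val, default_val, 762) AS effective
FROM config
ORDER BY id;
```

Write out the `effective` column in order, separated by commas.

id=400: override_val=NULL, env_val=447 → 447
id=401: override_val=NULL, env_val=62 → 62
id=402: override_val=NULL, env_val=430 → 430
id=403: override_val=NULL, env_val=394 → 394
id=404: override_val=NULL, env_val=786 → 786
id=405: override_val=900 → 900
id=406: override_val=893 → 893
id=407: override_val=NULL, env_val=696 → 696
id=408: override_val=NULL, env_val=160 → 160
id=409: override_val=300 → 300
id=410: override_val=NULL, env_val=597 → 597
id=411: override_val=819 → 819

447, 62, 430, 394, 786, 900, 893, 696, 160, 300, 597, 819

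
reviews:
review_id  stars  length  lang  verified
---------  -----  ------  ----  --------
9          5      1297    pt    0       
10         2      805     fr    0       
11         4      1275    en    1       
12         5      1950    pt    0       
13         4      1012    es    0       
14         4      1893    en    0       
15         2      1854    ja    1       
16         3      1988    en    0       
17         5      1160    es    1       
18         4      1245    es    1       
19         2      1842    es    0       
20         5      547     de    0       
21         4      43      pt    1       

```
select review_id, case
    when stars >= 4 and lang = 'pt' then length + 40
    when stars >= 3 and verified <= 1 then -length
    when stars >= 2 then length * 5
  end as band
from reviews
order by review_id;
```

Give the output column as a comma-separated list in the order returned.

review_id=9: stars >= 4 and lang = 'pt' → 1337
review_id=10: stars >= 2 → 4025
review_id=11: stars >= 3 and verified <= 1 → -1275
review_id=12: stars >= 4 and lang = 'pt' → 1990
review_id=13: stars >= 3 and verified <= 1 → -1012
review_id=14: stars >= 3 and verified <= 1 → -1893
review_id=15: stars >= 2 → 9270
review_id=16: stars >= 3 and verified <= 1 → -1988
review_id=17: stars >= 3 and verified <= 1 → -1160
review_id=18: stars >= 3 and verified <= 1 → -1245
review_id=19: stars >= 2 → 9210
review_id=20: stars >= 3 and verified <= 1 → -547
review_id=21: stars >= 4 and lang = 'pt' → 83

1337, 4025, -1275, 1990, -1012, -1893, 9270, -1988, -1160, -1245, 9210, -547, 83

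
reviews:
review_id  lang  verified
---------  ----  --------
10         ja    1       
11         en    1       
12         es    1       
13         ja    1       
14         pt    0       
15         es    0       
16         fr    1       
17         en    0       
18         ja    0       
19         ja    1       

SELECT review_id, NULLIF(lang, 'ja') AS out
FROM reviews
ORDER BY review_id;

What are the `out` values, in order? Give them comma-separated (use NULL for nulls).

review_id=10: lang=ja vs ja: equal → NULL
review_id=11: lang=en vs ja: differ → en
review_id=12: lang=es vs ja: differ → es
review_id=13: lang=ja vs ja: equal → NULL
review_id=14: lang=pt vs ja: differ → pt
review_id=15: lang=es vs ja: differ → es
review_id=16: lang=fr vs ja: differ → fr
review_id=17: lang=en vs ja: differ → en
review_id=18: lang=ja vs ja: equal → NULL
review_id=19: lang=ja vs ja: equal → NULL

NULL, en, es, NULL, pt, es, fr, en, NULL, NULL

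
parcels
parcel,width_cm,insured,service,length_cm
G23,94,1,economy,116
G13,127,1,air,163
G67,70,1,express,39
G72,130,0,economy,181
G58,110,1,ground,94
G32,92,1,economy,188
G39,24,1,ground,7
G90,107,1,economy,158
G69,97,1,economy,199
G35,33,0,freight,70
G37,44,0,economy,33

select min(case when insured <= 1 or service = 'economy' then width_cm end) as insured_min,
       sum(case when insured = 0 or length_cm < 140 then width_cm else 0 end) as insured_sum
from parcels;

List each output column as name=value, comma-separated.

[insured_min: insured <= 1 or service = 'economy']
parcel=G23: ✓ → 94
parcel=G13: ✓ → 127
parcel=G67: ✓ → 70
parcel=G72: ✓ → 130
parcel=G58: ✓ → 110
parcel=G32: ✓ → 92
parcel=G39: ✓ → 24
parcel=G90: ✓ → 107
parcel=G69: ✓ → 97
parcel=G35: ✓ → 33
parcel=G37: ✓ → 44
insured_min = MIN(94, 127, 70, 130, 110, 92, 24, 107, 97, 33, 44) = 24
—
[insured_sum: insured = 0 or length_cm < 140]
parcel=G23: ✓ → 94
parcel=G13: ✗
parcel=G67: ✓ → 70
parcel=G72: ✓ → 130
parcel=G58: ✓ → 110
parcel=G32: ✗
parcel=G39: ✓ → 24
parcel=G90: ✗
parcel=G69: ✗
parcel=G35: ✓ → 33
parcel=G37: ✓ → 44
insured_sum = 94 + 70 + 130 + 110 + 24 + 33 + 44 = 505

insured_min=24, insured_sum=505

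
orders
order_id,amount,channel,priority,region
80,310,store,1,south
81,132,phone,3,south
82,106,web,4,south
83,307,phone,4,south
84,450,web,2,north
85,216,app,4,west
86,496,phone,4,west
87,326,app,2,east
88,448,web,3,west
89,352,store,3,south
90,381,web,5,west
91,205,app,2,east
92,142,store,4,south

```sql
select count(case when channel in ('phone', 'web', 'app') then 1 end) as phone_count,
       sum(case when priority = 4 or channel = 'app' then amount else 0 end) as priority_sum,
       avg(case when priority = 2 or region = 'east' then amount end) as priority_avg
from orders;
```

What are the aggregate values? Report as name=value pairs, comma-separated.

[phone_count: channel in ('phone', 'web', 'app')]
order_id=80: ✗
order_id=81: ✓ → 1
order_id=82: ✓ → 1
order_id=83: ✓ → 1
order_id=84: ✓ → 1
order_id=85: ✓ → 1
order_id=86: ✓ → 1
order_id=87: ✓ → 1
order_id=88: ✓ → 1
order_id=89: ✗
order_id=90: ✓ → 1
order_id=91: ✓ → 1
order_id=92: ✗
phone_count = COUNT(1, 1, 1, 1, 1, 1, 1, 1, 1, 1) = 10
—
[priority_sum: priority = 4 or channel = 'app']
order_id=80: ✗
order_id=81: ✗
order_id=82: ✓ → 106
order_id=83: ✓ → 307
order_id=84: ✗
order_id=85: ✓ → 216
order_id=86: ✓ → 496
order_id=87: ✓ → 326
order_id=88: ✗
order_id=89: ✗
order_id=90: ✗
order_id=91: ✓ → 205
order_id=92: ✓ → 142
priority_sum = 106 + 307 + 216 + 496 + 326 + 205 + 142 = 1798
—
[priority_avg: priority = 2 or region = 'east']
order_id=80: ✗
order_id=81: ✗
order_id=82: ✗
order_id=83: ✗
order_id=84: ✓ → 450
order_id=85: ✗
order_id=86: ✗
order_id=87: ✓ → 326
order_id=88: ✗
order_id=89: ✗
order_id=90: ✗
order_id=91: ✓ → 205
order_id=92: ✗
priority_avg = (450 + 326 + 205) / 3 = 327

phone_count=10, priority_sum=1798, priority_avg=327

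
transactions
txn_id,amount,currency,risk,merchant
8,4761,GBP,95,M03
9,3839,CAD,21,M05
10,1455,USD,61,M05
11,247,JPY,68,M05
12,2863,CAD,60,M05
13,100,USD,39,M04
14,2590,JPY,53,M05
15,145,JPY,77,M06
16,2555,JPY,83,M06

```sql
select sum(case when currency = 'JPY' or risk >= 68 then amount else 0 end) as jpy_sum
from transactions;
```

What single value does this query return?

txn_id=8: ✓ → 4761
txn_id=9: ✗
txn_id=10: ✗
txn_id=11: ✓ → 247
txn_id=12: ✗
txn_id=13: ✗
txn_id=14: ✓ → 2590
txn_id=15: ✓ → 145
txn_id=16: ✓ → 2555
jpy_sum = 4761 + 247 + 2590 + 145 + 2555 = 10298

10298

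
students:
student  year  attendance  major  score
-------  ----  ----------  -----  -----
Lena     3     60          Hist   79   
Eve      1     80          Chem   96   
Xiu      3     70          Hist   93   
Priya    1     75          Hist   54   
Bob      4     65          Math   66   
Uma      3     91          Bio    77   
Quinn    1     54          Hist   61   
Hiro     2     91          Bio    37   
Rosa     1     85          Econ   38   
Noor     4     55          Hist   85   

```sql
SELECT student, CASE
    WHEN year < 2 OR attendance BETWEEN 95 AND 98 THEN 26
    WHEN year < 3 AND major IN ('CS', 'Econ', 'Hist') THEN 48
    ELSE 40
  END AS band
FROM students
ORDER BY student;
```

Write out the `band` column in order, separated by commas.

student=Bob: ELSE → 40
student=Eve: year < 2 OR attendance BETWEEN 95 AND 98 → 26
student=Hiro: ELSE → 40
student=Lena: ELSE → 40
student=Noor: ELSE → 40
student=Priya: year < 2 OR attendance BETWEEN 95 AND 98 → 26
student=Quinn: year < 2 OR attendance BETWEEN 95 AND 98 → 26
student=Rosa: year < 2 OR attendance BETWEEN 95 AND 98 → 26
student=Uma: ELSE → 40
student=Xiu: ELSE → 40

40, 26, 40, 40, 40, 26, 26, 26, 40, 40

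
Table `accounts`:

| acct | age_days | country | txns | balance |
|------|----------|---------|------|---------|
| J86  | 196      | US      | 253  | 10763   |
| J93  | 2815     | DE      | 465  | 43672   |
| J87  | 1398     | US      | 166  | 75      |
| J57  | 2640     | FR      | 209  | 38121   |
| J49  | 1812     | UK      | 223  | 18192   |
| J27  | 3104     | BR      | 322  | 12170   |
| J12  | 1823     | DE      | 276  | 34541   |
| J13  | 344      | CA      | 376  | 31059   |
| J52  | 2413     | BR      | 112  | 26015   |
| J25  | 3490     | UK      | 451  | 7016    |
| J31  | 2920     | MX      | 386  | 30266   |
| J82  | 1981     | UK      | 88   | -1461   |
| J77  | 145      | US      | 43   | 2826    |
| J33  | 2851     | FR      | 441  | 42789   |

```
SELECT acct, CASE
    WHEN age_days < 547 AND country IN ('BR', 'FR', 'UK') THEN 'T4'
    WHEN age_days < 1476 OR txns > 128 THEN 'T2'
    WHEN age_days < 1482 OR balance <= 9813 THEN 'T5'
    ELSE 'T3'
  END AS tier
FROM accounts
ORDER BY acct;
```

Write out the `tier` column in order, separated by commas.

acct=J12: age_days < 1476 OR txns > 128 → T2
acct=J13: age_days < 1476 OR txns > 128 → T2
acct=J25: age_days < 1476 OR txns > 128 → T2
acct=J27: age_days < 1476 OR txns > 128 → T2
acct=J31: age_days < 1476 OR txns > 128 → T2
acct=J33: age_days < 1476 OR txns > 128 → T2
acct=J49: age_days < 1476 OR txns > 128 → T2
acct=J52: ELSE → T3
acct=J57: age_days < 1476 OR txns > 128 → T2
acct=J77: age_days < 1476 OR txns > 128 → T2
acct=J82: age_days < 1482 OR balance <= 9813 → T5
acct=J86: age_days < 1476 OR txns > 128 → T2
acct=J87: age_days < 1476 OR txns > 128 → T2
acct=J93: age_days < 1476 OR txns > 128 → T2

T2, T2, T2, T2, T2, T2, T2, T3, T2, T2, T5, T2, T2, T2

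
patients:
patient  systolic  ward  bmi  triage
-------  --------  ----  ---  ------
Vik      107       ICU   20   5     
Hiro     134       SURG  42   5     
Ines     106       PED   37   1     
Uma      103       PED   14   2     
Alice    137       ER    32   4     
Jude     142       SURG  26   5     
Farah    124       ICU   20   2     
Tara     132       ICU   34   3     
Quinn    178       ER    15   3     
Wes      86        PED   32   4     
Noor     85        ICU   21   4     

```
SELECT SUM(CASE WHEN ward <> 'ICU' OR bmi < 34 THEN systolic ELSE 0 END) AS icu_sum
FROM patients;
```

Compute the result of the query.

patient=Vik: ✓ → 107
patient=Hiro: ✓ → 134
patient=Ines: ✓ → 106
patient=Uma: ✓ → 103
patient=Alice: ✓ → 137
patient=Jude: ✓ → 142
patient=Farah: ✓ → 124
patient=Tara: ✗
patient=Quinn: ✓ → 178
patient=Wes: ✓ → 86
patient=Noor: ✓ → 85
icu_sum = 107 + 134 + 106 + 103 + 137 + 142 + 124 + 178 + 86 + 85 = 1202

1202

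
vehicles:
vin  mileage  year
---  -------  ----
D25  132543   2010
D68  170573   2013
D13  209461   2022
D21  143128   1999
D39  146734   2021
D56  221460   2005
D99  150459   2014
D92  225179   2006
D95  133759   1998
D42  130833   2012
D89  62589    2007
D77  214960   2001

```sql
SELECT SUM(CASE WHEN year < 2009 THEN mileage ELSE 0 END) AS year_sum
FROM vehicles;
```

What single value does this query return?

vin=D25: ✗
vin=D68: ✗
vin=D13: ✗
vin=D21: ✓ → 143128
vin=D39: ✗
vin=D56: ✓ → 221460
vin=D99: ✗
vin=D92: ✓ → 225179
vin=D95: ✓ → 133759
vin=D42: ✗
vin=D89: ✓ → 62589
vin=D77: ✓ → 214960
year_sum = 143128 + 221460 + 225179 + 133759 + 62589 + 214960 = 1001075

1001075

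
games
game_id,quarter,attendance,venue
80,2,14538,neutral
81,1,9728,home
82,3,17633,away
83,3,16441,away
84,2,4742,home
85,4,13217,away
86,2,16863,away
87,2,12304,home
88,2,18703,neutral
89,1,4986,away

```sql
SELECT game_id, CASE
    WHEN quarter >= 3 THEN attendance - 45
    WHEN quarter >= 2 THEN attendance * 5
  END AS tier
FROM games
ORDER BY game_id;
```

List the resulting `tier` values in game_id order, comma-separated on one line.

game_id=80: quarter >= 2 → 72690
game_id=81: (no match → NULL) → NULL
game_id=82: quarter >= 3 → 17588
game_id=83: quarter >= 3 → 16396
game_id=84: quarter >= 2 → 23710
game_id=85: quarter >= 3 → 13172
game_id=86: quarter >= 2 → 84315
game_id=87: quarter >= 2 → 61520
game_id=88: quarter >= 2 → 93515
game_id=89: (no match → NULL) → NULL

72690, NULL, 17588, 16396, 23710, 13172, 84315, 61520, 93515, NULL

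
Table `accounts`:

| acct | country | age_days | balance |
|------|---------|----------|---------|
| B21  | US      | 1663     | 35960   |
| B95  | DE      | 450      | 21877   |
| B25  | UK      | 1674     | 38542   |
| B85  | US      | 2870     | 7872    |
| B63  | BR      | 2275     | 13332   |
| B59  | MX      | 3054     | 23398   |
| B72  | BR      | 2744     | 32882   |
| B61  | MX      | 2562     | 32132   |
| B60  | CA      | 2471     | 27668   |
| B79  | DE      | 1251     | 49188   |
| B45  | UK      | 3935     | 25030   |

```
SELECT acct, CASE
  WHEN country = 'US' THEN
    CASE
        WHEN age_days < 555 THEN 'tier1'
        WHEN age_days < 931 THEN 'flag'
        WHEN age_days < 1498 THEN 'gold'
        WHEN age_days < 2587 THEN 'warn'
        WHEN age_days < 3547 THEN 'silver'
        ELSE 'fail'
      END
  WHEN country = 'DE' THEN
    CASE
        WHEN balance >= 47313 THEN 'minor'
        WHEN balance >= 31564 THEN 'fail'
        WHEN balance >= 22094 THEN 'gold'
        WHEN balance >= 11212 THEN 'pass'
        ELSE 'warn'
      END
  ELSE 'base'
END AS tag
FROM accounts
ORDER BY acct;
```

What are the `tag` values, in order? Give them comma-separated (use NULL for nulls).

acct=B21: country='US' → inner[age_days < 2587] → warn
acct=B25: country='UK' → outer ELSE → base
acct=B45: country='UK' → outer ELSE → base
acct=B59: country='MX' → outer ELSE → base
acct=B60: country='CA' → outer ELSE → base
acct=B61: country='MX' → outer ELSE → base
acct=B63: country='BR' → outer ELSE → base
acct=B72: country='BR' → outer ELSE → base
acct=B79: country='DE' → inner[balance >= 47313] → minor
acct=B85: country='US' → inner[age_days < 3547] → silver
acct=B95: country='DE' → inner[balance >= 11212] → pass

warn, base, base, base, base, base, base, base, minor, silver, pass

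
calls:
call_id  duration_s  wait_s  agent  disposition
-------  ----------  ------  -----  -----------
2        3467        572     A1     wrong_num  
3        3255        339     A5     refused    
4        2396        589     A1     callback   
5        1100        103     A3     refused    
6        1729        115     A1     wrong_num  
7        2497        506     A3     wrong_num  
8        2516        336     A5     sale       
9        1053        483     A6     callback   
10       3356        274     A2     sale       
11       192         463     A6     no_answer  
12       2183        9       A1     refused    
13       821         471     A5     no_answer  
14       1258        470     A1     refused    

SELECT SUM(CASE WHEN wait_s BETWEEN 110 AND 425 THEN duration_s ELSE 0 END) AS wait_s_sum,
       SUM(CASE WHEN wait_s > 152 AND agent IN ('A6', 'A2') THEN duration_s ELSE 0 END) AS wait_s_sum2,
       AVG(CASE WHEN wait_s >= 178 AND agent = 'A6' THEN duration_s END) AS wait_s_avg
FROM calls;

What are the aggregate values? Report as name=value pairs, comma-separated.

[wait_s_sum: wait_s BETWEEN 110 AND 425]
call_id=2: ✗
call_id=3: ✓ → 3255
call_id=4: ✗
call_id=5: ✗
call_id=6: ✓ → 1729
call_id=7: ✗
call_id=8: ✓ → 2516
call_id=9: ✗
call_id=10: ✓ → 3356
call_id=11: ✗
call_id=12: ✗
call_id=13: ✗
call_id=14: ✗
wait_s_sum = 3255 + 1729 + 2516 + 3356 = 10856
—
[wait_s_sum2: wait_s > 152 AND agent IN ('A6', 'A2')]
call_id=2: ✗
call_id=3: ✗
call_id=4: ✗
call_id=5: ✗
call_id=6: ✗
call_id=7: ✗
call_id=8: ✗
call_id=9: ✓ → 1053
call_id=10: ✓ → 3356
call_id=11: ✓ → 192
call_id=12: ✗
call_id=13: ✗
call_id=14: ✗
wait_s_sum2 = 1053 + 3356 + 192 = 4601
—
[wait_s_avg: wait_s >= 178 AND agent = 'A6']
call_id=2: ✗
call_id=3: ✗
call_id=4: ✗
call_id=5: ✗
call_id=6: ✗
call_id=7: ✗
call_id=8: ✗
call_id=9: ✓ → 1053
call_id=10: ✗
call_id=11: ✓ → 192
call_id=12: ✗
call_id=13: ✗
call_id=14: ✗
wait_s_avg = (1053 + 192) / 2 = 622.5

wait_s_sum=10856, wait_s_sum2=4601, wait_s_avg=622.5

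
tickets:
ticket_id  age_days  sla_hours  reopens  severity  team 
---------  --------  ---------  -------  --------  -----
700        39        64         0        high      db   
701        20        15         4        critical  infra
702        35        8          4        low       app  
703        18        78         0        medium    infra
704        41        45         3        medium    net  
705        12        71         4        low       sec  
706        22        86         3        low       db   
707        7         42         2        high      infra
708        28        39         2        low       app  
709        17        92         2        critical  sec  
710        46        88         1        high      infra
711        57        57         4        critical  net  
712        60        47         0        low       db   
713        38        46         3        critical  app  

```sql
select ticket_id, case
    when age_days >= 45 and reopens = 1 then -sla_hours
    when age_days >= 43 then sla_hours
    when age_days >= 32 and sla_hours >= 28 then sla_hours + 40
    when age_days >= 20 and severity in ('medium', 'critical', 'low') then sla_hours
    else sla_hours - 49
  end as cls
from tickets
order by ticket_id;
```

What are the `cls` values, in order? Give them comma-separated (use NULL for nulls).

ticket_id=700: age_days >= 32 and sla_hours >= 28 → 104
ticket_id=701: age_days >= 20 and severity in ('medium', 'critical', 'low') → 15
ticket_id=702: age_days >= 20 and severity in ('medium', 'critical', 'low') → 8
ticket_id=703: ELSE → 29
ticket_id=704: age_days >= 32 and sla_hours >= 28 → 85
ticket_id=705: ELSE → 22
ticket_id=706: age_days >= 20 and severity in ('medium', 'critical', 'low') → 86
ticket_id=707: ELSE → -7
ticket_id=708: age_days >= 20 and severity in ('medium', 'critical', 'low') → 39
ticket_id=709: ELSE → 43
ticket_id=710: age_days >= 45 and reopens = 1 → -88
ticket_id=711: age_days >= 43 → 57
ticket_id=712: age_days >= 43 → 47
ticket_id=713: age_days >= 32 and sla_hours >= 28 → 86

104, 15, 8, 29, 85, 22, 86, -7, 39, 43, -88, 57, 47, 86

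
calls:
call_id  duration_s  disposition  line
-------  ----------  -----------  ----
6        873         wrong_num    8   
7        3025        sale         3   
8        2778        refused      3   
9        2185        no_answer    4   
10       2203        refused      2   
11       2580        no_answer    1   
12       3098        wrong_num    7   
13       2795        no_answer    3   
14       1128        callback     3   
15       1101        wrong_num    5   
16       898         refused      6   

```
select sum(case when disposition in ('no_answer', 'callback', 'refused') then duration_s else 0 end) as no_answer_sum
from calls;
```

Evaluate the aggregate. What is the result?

14567

call_id=6: ✗
call_id=7: ✗
call_id=8: ✓ → 2778
call_id=9: ✓ → 2185
call_id=10: ✓ → 2203
call_id=11: ✓ → 2580
call_id=12: ✗
call_id=13: ✓ → 2795
call_id=14: ✓ → 1128
call_id=15: ✗
call_id=16: ✓ → 898
no_answer_sum = 2778 + 2185 + 2203 + 2580 + 2795 + 1128 + 898 = 14567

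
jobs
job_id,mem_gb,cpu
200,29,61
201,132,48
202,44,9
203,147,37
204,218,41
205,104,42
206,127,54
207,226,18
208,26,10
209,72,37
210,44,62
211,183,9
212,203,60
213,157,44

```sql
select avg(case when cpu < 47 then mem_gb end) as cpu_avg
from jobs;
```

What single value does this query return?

130.7777777778

job_id=200: ✗
job_id=201: ✗
job_id=202: ✓ → 44
job_id=203: ✓ → 147
job_id=204: ✓ → 218
job_id=205: ✓ → 104
job_id=206: ✗
job_id=207: ✓ → 226
job_id=208: ✓ → 26
job_id=209: ✓ → 72
job_id=210: ✗
job_id=211: ✓ → 183
job_id=212: ✗
job_id=213: ✓ → 157
cpu_avg = (44 + 147 + 218 + 104 + 226 + 26 + 72 + 183 + 157) / 9 = 130.7777777778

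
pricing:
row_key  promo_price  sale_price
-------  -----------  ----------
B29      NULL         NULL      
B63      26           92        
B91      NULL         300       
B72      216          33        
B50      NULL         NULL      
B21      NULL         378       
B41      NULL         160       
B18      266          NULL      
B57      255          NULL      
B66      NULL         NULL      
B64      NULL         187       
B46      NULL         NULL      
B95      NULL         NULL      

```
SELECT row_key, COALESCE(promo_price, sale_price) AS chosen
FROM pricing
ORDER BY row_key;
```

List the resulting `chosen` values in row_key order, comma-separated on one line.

266, 378, NULL, 160, NULL, NULL, 255, 26, 187, NULL, 216, 300, NULL

row_key=B18: promo_price=266 → 266
row_key=B21: promo_price=NULL, sale_price=378 → 378
row_key=B29: promo_price=NULL, sale_price=NULL (all NULL) → NULL
row_key=B41: promo_price=NULL, sale_price=160 → 160
row_key=B46: promo_price=NULL, sale_price=NULL (all NULL) → NULL
row_key=B50: promo_price=NULL, sale_price=NULL (all NULL) → NULL
row_key=B57: promo_price=255 → 255
row_key=B63: promo_price=26 → 26
row_key=B64: promo_price=NULL, sale_price=187 → 187
row_key=B66: promo_price=NULL, sale_price=NULL (all NULL) → NULL
row_key=B72: promo_price=216 → 216
row_key=B91: promo_price=NULL, sale_price=300 → 300
row_key=B95: promo_price=NULL, sale_price=NULL (all NULL) → NULL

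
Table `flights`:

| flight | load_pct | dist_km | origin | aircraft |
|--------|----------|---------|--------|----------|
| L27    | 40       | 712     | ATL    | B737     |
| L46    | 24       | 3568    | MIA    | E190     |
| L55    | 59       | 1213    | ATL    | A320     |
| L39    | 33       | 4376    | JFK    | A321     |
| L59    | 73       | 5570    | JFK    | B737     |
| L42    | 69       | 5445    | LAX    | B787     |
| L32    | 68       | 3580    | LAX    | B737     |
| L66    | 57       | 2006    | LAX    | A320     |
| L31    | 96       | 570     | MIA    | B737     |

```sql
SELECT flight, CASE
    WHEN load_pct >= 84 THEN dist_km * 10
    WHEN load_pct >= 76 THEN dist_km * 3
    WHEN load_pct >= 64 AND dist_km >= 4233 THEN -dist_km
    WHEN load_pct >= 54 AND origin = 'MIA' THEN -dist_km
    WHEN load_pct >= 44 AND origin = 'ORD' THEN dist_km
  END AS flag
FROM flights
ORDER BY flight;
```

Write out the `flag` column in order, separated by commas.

flight=L27: (no match → NULL) → NULL
flight=L31: load_pct >= 84 → 5700
flight=L32: (no match → NULL) → NULL
flight=L39: (no match → NULL) → NULL
flight=L42: load_pct >= 64 AND dist_km >= 4233 → -5445
flight=L46: (no match → NULL) → NULL
flight=L55: (no match → NULL) → NULL
flight=L59: load_pct >= 64 AND dist_km >= 4233 → -5570
flight=L66: (no match → NULL) → NULL

NULL, 5700, NULL, NULL, -5445, NULL, NULL, -5570, NULL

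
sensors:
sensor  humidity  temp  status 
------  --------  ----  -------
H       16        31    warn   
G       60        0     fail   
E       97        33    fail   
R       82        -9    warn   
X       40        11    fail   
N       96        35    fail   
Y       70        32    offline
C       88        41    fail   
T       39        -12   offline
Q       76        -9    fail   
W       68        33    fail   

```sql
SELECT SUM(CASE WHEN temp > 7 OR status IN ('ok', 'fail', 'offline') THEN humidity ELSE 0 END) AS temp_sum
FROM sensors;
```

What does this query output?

650

sensor=H: ✓ → 16
sensor=G: ✓ → 60
sensor=E: ✓ → 97
sensor=R: ✗
sensor=X: ✓ → 40
sensor=N: ✓ → 96
sensor=Y: ✓ → 70
sensor=C: ✓ → 88
sensor=T: ✓ → 39
sensor=Q: ✓ → 76
sensor=W: ✓ → 68
temp_sum = 16 + 60 + 97 + 40 + 96 + 70 + 88 + 39 + 76 + 68 = 650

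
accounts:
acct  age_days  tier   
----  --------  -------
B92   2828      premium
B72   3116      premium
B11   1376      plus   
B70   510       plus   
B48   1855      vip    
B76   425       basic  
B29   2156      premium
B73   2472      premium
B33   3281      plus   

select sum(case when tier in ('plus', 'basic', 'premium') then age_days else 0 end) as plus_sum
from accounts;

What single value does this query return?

16164

acct=B92: ✓ → 2828
acct=B72: ✓ → 3116
acct=B11: ✓ → 1376
acct=B70: ✓ → 510
acct=B48: ✗
acct=B76: ✓ → 425
acct=B29: ✓ → 2156
acct=B73: ✓ → 2472
acct=B33: ✓ → 3281
plus_sum = 2828 + 3116 + 1376 + 510 + 425 + 2156 + 2472 + 3281 = 16164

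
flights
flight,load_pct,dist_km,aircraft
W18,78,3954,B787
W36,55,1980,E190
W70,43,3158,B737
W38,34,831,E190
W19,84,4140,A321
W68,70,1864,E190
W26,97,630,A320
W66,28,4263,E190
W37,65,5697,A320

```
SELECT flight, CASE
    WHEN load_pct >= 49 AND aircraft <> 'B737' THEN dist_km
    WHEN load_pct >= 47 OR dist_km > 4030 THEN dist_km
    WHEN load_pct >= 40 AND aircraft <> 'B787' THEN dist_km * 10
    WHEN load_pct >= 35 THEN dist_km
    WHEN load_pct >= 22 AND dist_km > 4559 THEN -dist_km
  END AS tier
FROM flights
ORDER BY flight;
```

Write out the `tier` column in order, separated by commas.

flight=W18: load_pct >= 49 AND aircraft <> 'B737' → 3954
flight=W19: load_pct >= 49 AND aircraft <> 'B737' → 4140
flight=W26: load_pct >= 49 AND aircraft <> 'B737' → 630
flight=W36: load_pct >= 49 AND aircraft <> 'B737' → 1980
flight=W37: load_pct >= 49 AND aircraft <> 'B737' → 5697
flight=W38: (no match → NULL) → NULL
flight=W66: load_pct >= 47 OR dist_km > 4030 → 4263
flight=W68: load_pct >= 49 AND aircraft <> 'B737' → 1864
flight=W70: load_pct >= 40 AND aircraft <> 'B787' → 31580

3954, 4140, 630, 1980, 5697, NULL, 4263, 1864, 31580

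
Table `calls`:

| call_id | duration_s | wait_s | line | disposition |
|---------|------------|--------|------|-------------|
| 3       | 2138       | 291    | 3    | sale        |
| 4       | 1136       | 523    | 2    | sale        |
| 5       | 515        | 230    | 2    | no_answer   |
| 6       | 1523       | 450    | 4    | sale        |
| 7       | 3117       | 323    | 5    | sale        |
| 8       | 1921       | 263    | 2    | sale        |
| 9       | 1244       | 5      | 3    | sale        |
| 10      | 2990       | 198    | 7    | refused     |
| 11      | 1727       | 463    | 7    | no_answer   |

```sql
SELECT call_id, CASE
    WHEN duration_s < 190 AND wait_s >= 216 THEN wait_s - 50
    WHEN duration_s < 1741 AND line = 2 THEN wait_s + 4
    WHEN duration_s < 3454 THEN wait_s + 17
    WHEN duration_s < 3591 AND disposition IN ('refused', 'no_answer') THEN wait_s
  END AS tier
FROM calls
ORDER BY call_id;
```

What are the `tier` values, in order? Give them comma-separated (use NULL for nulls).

308, 527, 234, 467, 340, 280, 22, 215, 480

call_id=3: duration_s < 3454 → 308
call_id=4: duration_s < 1741 AND line = 2 → 527
call_id=5: duration_s < 1741 AND line = 2 → 234
call_id=6: duration_s < 3454 → 467
call_id=7: duration_s < 3454 → 340
call_id=8: duration_s < 3454 → 280
call_id=9: duration_s < 3454 → 22
call_id=10: duration_s < 3454 → 215
call_id=11: duration_s < 3454 → 480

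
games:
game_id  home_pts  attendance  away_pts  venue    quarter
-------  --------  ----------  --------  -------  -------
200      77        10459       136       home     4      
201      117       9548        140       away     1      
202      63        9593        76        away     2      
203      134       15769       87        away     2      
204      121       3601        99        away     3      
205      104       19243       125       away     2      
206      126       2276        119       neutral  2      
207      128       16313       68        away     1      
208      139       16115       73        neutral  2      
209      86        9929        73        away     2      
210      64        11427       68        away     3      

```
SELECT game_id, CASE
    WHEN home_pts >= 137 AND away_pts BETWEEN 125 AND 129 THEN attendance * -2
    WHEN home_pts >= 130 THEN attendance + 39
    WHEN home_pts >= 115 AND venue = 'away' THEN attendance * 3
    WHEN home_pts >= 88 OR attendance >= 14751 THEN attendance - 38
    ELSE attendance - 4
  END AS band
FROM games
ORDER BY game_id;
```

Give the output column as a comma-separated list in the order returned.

game_id=200: ELSE → 10455
game_id=201: home_pts >= 115 AND venue = 'away' → 28644
game_id=202: ELSE → 9589
game_id=203: home_pts >= 130 → 15808
game_id=204: home_pts >= 115 AND venue = 'away' → 10803
game_id=205: home_pts >= 88 OR attendance >= 14751 → 19205
game_id=206: home_pts >= 88 OR attendance >= 14751 → 2238
game_id=207: home_pts >= 115 AND venue = 'away' → 48939
game_id=208: home_pts >= 130 → 16154
game_id=209: ELSE → 9925
game_id=210: ELSE → 11423

10455, 28644, 9589, 15808, 10803, 19205, 2238, 48939, 16154, 9925, 11423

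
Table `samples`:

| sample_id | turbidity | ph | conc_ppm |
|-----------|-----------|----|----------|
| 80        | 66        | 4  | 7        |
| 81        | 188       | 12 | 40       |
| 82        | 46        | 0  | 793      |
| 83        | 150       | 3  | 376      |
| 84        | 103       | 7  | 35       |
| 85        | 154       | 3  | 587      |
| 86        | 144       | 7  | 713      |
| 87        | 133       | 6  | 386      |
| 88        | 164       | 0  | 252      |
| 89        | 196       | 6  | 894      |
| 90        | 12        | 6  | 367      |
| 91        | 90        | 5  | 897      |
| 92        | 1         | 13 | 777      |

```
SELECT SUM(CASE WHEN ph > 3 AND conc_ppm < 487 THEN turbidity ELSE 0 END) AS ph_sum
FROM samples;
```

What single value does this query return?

502

sample_id=80: ✓ → 66
sample_id=81: ✓ → 188
sample_id=82: ✗
sample_id=83: ✗
sample_id=84: ✓ → 103
sample_id=85: ✗
sample_id=86: ✗
sample_id=87: ✓ → 133
sample_id=88: ✗
sample_id=89: ✗
sample_id=90: ✓ → 12
sample_id=91: ✗
sample_id=92: ✗
ph_sum = 66 + 188 + 103 + 133 + 12 = 502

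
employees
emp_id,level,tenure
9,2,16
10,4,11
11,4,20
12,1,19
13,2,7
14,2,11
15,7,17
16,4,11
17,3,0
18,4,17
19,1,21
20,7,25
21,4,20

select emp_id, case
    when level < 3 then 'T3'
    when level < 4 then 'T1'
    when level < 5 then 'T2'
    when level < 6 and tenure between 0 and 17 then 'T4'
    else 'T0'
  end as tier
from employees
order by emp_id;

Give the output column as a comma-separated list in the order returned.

emp_id=9: level < 3 → T3
emp_id=10: level < 5 → T2
emp_id=11: level < 5 → T2
emp_id=12: level < 3 → T3
emp_id=13: level < 3 → T3
emp_id=14: level < 3 → T3
emp_id=15: ELSE → T0
emp_id=16: level < 5 → T2
emp_id=17: level < 4 → T1
emp_id=18: level < 5 → T2
emp_id=19: level < 3 → T3
emp_id=20: ELSE → T0
emp_id=21: level < 5 → T2

T3, T2, T2, T3, T3, T3, T0, T2, T1, T2, T3, T0, T2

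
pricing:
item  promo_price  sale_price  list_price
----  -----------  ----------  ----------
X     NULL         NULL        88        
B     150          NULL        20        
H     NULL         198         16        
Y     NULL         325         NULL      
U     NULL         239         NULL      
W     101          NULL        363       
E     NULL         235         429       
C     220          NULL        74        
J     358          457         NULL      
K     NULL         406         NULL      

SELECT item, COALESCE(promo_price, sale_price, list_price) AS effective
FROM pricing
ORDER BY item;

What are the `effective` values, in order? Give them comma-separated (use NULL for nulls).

150, 220, 235, 198, 358, 406, 239, 101, 88, 325

item=B: promo_price=150 → 150
item=C: promo_price=220 → 220
item=E: promo_price=NULL, sale_price=235 → 235
item=H: promo_price=NULL, sale_price=198 → 198
item=J: promo_price=358 → 358
item=K: promo_price=NULL, sale_price=406 → 406
item=U: promo_price=NULL, sale_price=239 → 239
item=W: promo_price=101 → 101
item=X: promo_price=NULL, sale_price=NULL, list_price=88 → 88
item=Y: promo_price=NULL, sale_price=325 → 325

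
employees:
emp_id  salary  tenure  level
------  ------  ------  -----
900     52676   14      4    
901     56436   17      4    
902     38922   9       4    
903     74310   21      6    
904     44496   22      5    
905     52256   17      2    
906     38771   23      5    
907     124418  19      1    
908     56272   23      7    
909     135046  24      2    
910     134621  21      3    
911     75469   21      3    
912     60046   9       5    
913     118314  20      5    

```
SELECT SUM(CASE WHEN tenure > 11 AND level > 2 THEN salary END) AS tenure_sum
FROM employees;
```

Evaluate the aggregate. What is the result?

emp_id=900: ✓ → 52676
emp_id=901: ✓ → 56436
emp_id=902: ✗
emp_id=903: ✓ → 74310
emp_id=904: ✓ → 44496
emp_id=905: ✗
emp_id=906: ✓ → 38771
emp_id=907: ✗
emp_id=908: ✓ → 56272
emp_id=909: ✗
emp_id=910: ✓ → 134621
emp_id=911: ✓ → 75469
emp_id=912: ✗
emp_id=913: ✓ → 118314
tenure_sum = 52676 + 56436 + 74310 + 44496 + 38771 + 56272 + 134621 + 75469 + 118314 = 651365

651365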